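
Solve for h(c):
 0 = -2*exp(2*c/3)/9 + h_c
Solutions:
 h(c) = C1 + exp(2*c/3)/3


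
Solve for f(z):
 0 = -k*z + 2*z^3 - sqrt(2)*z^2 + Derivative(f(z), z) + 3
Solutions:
 f(z) = C1 + k*z^2/2 - z^4/2 + sqrt(2)*z^3/3 - 3*z


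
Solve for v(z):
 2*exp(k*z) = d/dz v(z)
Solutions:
 v(z) = C1 + 2*exp(k*z)/k


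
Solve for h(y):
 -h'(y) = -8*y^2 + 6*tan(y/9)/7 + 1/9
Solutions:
 h(y) = C1 + 8*y^3/3 - y/9 + 54*log(cos(y/9))/7


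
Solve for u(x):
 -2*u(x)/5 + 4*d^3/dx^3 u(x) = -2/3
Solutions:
 u(x) = C3*exp(10^(2/3)*x/10) + (C1*sin(10^(2/3)*sqrt(3)*x/20) + C2*cos(10^(2/3)*sqrt(3)*x/20))*exp(-10^(2/3)*x/20) + 5/3


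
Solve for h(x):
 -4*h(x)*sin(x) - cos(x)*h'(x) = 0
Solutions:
 h(x) = C1*cos(x)^4


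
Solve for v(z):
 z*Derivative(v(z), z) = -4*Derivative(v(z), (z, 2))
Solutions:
 v(z) = C1 + C2*erf(sqrt(2)*z/4)


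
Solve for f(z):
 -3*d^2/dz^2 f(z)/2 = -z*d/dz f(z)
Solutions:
 f(z) = C1 + C2*erfi(sqrt(3)*z/3)


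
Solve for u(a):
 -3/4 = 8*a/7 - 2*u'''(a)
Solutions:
 u(a) = C1 + C2*a + C3*a^2 + a^4/42 + a^3/16


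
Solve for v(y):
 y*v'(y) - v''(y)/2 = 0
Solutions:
 v(y) = C1 + C2*erfi(y)


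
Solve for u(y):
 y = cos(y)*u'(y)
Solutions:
 u(y) = C1 + Integral(y/cos(y), y)


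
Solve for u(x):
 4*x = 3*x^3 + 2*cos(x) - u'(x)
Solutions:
 u(x) = C1 + 3*x^4/4 - 2*x^2 + 2*sin(x)


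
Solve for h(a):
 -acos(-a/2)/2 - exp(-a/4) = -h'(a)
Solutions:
 h(a) = C1 + a*acos(-a/2)/2 + sqrt(4 - a^2)/2 - 4*exp(-a/4)


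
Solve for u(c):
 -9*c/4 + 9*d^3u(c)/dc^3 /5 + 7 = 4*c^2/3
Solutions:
 u(c) = C1 + C2*c + C3*c^2 + c^5/81 + 5*c^4/96 - 35*c^3/54


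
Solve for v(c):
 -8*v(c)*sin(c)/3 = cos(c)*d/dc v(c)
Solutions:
 v(c) = C1*cos(c)^(8/3)


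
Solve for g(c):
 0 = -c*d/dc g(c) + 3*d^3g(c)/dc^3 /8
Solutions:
 g(c) = C1 + Integral(C2*airyai(2*3^(2/3)*c/3) + C3*airybi(2*3^(2/3)*c/3), c)


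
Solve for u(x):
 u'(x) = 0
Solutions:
 u(x) = C1


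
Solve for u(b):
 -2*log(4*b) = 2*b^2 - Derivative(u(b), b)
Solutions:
 u(b) = C1 + 2*b^3/3 + 2*b*log(b) - 2*b + b*log(16)


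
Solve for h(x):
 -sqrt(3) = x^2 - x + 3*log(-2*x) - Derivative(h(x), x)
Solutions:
 h(x) = C1 + x^3/3 - x^2/2 + 3*x*log(-x) + x*(-3 + sqrt(3) + 3*log(2))


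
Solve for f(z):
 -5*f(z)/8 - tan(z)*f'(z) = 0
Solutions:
 f(z) = C1/sin(z)^(5/8)


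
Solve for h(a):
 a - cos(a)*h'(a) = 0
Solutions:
 h(a) = C1 + Integral(a/cos(a), a)


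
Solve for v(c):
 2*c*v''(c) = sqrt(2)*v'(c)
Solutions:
 v(c) = C1 + C2*c^(sqrt(2)/2 + 1)


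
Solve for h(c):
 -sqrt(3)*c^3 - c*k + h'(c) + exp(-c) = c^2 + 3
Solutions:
 h(c) = C1 + sqrt(3)*c^4/4 + c^3/3 + c^2*k/2 + 3*c + exp(-c)


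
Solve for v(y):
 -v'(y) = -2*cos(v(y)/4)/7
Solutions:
 -2*y/7 - 2*log(sin(v(y)/4) - 1) + 2*log(sin(v(y)/4) + 1) = C1


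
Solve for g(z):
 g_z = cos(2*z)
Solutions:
 g(z) = C1 + sin(2*z)/2


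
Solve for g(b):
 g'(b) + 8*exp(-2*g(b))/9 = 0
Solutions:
 g(b) = log(-sqrt(C1 - 16*b)) - log(3)
 g(b) = log(C1 - 16*b)/2 - log(3)


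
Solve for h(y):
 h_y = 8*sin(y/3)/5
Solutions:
 h(y) = C1 - 24*cos(y/3)/5


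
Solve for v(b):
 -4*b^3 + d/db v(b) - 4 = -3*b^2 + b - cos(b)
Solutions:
 v(b) = C1 + b^4 - b^3 + b^2/2 + 4*b - sin(b)


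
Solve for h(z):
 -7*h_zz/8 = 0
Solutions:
 h(z) = C1 + C2*z


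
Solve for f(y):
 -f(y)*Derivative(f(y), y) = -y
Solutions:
 f(y) = -sqrt(C1 + y^2)
 f(y) = sqrt(C1 + y^2)


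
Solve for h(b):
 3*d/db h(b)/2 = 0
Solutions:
 h(b) = C1


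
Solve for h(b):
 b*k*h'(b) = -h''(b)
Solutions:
 h(b) = Piecewise((-sqrt(2)*sqrt(pi)*C1*erf(sqrt(2)*b*sqrt(k)/2)/(2*sqrt(k)) - C2, (k > 0) | (k < 0)), (-C1*b - C2, True))


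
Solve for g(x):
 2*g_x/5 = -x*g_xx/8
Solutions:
 g(x) = C1 + C2/x^(11/5)


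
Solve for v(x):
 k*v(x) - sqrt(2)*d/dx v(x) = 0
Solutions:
 v(x) = C1*exp(sqrt(2)*k*x/2)


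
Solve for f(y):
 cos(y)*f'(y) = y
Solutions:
 f(y) = C1 + Integral(y/cos(y), y)


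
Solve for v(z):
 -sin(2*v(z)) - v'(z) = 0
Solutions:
 v(z) = pi - acos((-C1 - exp(4*z))/(C1 - exp(4*z)))/2
 v(z) = acos((-C1 - exp(4*z))/(C1 - exp(4*z)))/2


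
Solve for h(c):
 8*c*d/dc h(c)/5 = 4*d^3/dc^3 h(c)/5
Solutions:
 h(c) = C1 + Integral(C2*airyai(2^(1/3)*c) + C3*airybi(2^(1/3)*c), c)


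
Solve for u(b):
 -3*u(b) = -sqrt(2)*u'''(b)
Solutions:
 u(b) = C3*exp(2^(5/6)*3^(1/3)*b/2) + (C1*sin(6^(5/6)*b/4) + C2*cos(6^(5/6)*b/4))*exp(-2^(5/6)*3^(1/3)*b/4)


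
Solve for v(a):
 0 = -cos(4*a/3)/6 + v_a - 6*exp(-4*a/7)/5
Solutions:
 v(a) = C1 + sin(4*a/3)/8 - 21*exp(-4*a/7)/10


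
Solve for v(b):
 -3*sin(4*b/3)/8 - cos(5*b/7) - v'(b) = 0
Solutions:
 v(b) = C1 - 7*sin(5*b/7)/5 + 9*cos(4*b/3)/32


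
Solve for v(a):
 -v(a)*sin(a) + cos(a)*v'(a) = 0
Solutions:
 v(a) = C1/cos(a)


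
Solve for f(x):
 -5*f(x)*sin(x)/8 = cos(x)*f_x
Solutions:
 f(x) = C1*cos(x)^(5/8)


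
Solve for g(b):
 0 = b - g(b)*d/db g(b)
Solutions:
 g(b) = -sqrt(C1 + b^2)
 g(b) = sqrt(C1 + b^2)


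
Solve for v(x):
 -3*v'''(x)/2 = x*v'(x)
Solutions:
 v(x) = C1 + Integral(C2*airyai(-2^(1/3)*3^(2/3)*x/3) + C3*airybi(-2^(1/3)*3^(2/3)*x/3), x)


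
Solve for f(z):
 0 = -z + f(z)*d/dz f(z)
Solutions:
 f(z) = -sqrt(C1 + z^2)
 f(z) = sqrt(C1 + z^2)


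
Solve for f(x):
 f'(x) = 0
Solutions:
 f(x) = C1


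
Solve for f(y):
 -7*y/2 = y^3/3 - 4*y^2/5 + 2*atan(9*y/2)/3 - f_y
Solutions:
 f(y) = C1 + y^4/12 - 4*y^3/15 + 7*y^2/4 + 2*y*atan(9*y/2)/3 - 2*log(81*y^2 + 4)/27


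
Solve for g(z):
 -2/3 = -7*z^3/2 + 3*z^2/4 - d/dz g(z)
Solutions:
 g(z) = C1 - 7*z^4/8 + z^3/4 + 2*z/3


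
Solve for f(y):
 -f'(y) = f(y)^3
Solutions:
 f(y) = -sqrt(2)*sqrt(-1/(C1 - y))/2
 f(y) = sqrt(2)*sqrt(-1/(C1 - y))/2


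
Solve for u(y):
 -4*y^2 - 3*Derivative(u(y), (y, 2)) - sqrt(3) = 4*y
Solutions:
 u(y) = C1 + C2*y - y^4/9 - 2*y^3/9 - sqrt(3)*y^2/6


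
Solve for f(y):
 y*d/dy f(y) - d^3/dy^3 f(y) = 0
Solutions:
 f(y) = C1 + Integral(C2*airyai(y) + C3*airybi(y), y)


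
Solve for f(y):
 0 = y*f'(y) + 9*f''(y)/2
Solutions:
 f(y) = C1 + C2*erf(y/3)


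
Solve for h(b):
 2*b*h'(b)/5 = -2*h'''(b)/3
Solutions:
 h(b) = C1 + Integral(C2*airyai(-3^(1/3)*5^(2/3)*b/5) + C3*airybi(-3^(1/3)*5^(2/3)*b/5), b)


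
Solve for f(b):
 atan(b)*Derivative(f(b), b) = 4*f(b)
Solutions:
 f(b) = C1*exp(4*Integral(1/atan(b), b))


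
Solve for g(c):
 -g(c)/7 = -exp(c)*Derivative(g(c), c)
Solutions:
 g(c) = C1*exp(-exp(-c)/7)


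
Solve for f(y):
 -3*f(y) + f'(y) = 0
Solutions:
 f(y) = C1*exp(3*y)


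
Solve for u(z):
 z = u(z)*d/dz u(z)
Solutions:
 u(z) = -sqrt(C1 + z^2)
 u(z) = sqrt(C1 + z^2)


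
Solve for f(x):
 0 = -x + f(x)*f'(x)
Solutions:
 f(x) = -sqrt(C1 + x^2)
 f(x) = sqrt(C1 + x^2)


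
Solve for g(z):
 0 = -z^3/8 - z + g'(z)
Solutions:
 g(z) = C1 + z^4/32 + z^2/2


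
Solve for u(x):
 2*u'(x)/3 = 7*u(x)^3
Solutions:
 u(x) = -sqrt(-1/(C1 + 21*x))
 u(x) = sqrt(-1/(C1 + 21*x))


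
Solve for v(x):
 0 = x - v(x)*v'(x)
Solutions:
 v(x) = -sqrt(C1 + x^2)
 v(x) = sqrt(C1 + x^2)


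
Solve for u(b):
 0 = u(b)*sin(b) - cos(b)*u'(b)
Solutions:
 u(b) = C1/cos(b)


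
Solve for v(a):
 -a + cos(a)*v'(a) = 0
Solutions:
 v(a) = C1 + Integral(a/cos(a), a)


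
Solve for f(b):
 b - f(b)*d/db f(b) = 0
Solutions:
 f(b) = -sqrt(C1 + b^2)
 f(b) = sqrt(C1 + b^2)


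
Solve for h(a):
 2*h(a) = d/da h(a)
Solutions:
 h(a) = C1*exp(2*a)


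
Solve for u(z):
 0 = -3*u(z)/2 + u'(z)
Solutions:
 u(z) = C1*exp(3*z/2)


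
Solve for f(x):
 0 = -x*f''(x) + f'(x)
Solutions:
 f(x) = C1 + C2*x^2


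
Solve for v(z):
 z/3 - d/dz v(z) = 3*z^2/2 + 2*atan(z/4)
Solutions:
 v(z) = C1 - z^3/2 + z^2/6 - 2*z*atan(z/4) + 4*log(z^2 + 16)


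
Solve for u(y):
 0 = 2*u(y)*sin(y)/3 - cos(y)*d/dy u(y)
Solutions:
 u(y) = C1/cos(y)^(2/3)


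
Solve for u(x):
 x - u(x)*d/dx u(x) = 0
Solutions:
 u(x) = -sqrt(C1 + x^2)
 u(x) = sqrt(C1 + x^2)


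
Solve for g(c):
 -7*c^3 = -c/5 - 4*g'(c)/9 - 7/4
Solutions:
 g(c) = C1 + 63*c^4/16 - 9*c^2/40 - 63*c/16


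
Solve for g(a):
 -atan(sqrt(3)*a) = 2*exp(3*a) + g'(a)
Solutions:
 g(a) = C1 - a*atan(sqrt(3)*a) - 2*exp(3*a)/3 + sqrt(3)*log(3*a^2 + 1)/6


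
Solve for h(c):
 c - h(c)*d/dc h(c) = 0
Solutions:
 h(c) = -sqrt(C1 + c^2)
 h(c) = sqrt(C1 + c^2)


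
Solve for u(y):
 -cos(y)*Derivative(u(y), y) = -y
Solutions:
 u(y) = C1 + Integral(y/cos(y), y)


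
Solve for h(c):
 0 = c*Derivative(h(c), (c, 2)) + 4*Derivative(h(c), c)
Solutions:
 h(c) = C1 + C2/c^3


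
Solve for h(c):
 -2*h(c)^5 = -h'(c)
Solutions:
 h(c) = -(-1/(C1 + 8*c))^(1/4)
 h(c) = (-1/(C1 + 8*c))^(1/4)
 h(c) = -I*(-1/(C1 + 8*c))^(1/4)
 h(c) = I*(-1/(C1 + 8*c))^(1/4)


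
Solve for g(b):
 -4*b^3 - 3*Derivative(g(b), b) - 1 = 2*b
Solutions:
 g(b) = C1 - b^4/3 - b^2/3 - b/3


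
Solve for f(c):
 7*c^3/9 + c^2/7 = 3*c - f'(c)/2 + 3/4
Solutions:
 f(c) = C1 - 7*c^4/18 - 2*c^3/21 + 3*c^2 + 3*c/2


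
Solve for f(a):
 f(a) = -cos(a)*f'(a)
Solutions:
 f(a) = C1*sqrt(sin(a) - 1)/sqrt(sin(a) + 1)


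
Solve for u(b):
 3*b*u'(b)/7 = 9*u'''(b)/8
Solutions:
 u(b) = C1 + Integral(C2*airyai(2*21^(2/3)*b/21) + C3*airybi(2*21^(2/3)*b/21), b)


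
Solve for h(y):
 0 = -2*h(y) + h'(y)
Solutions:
 h(y) = C1*exp(2*y)


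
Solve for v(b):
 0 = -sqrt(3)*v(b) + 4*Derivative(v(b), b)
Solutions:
 v(b) = C1*exp(sqrt(3)*b/4)


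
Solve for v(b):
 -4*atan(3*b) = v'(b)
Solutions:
 v(b) = C1 - 4*b*atan(3*b) + 2*log(9*b^2 + 1)/3


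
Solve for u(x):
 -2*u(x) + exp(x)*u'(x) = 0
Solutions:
 u(x) = C1*exp(-2*exp(-x))


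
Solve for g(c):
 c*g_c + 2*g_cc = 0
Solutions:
 g(c) = C1 + C2*erf(c/2)


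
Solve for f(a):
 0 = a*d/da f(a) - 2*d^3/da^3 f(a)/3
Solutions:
 f(a) = C1 + Integral(C2*airyai(2^(2/3)*3^(1/3)*a/2) + C3*airybi(2^(2/3)*3^(1/3)*a/2), a)


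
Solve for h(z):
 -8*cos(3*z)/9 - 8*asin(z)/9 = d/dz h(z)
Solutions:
 h(z) = C1 - 8*z*asin(z)/9 - 8*sqrt(1 - z^2)/9 - 8*sin(3*z)/27


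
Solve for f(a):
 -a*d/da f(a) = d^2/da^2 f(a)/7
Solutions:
 f(a) = C1 + C2*erf(sqrt(14)*a/2)


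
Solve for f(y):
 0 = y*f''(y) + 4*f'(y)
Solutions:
 f(y) = C1 + C2/y^3


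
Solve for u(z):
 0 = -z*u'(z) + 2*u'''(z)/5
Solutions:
 u(z) = C1 + Integral(C2*airyai(2^(2/3)*5^(1/3)*z/2) + C3*airybi(2^(2/3)*5^(1/3)*z/2), z)


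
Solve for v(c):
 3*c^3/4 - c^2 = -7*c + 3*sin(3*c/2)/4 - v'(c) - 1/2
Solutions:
 v(c) = C1 - 3*c^4/16 + c^3/3 - 7*c^2/2 - c/2 - cos(3*c/2)/2


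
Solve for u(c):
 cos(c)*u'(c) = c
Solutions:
 u(c) = C1 + Integral(c/cos(c), c)


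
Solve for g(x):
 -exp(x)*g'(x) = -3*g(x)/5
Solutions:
 g(x) = C1*exp(-3*exp(-x)/5)


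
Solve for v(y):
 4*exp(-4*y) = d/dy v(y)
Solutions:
 v(y) = C1 - exp(-4*y)


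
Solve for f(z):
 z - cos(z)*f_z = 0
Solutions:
 f(z) = C1 + Integral(z/cos(z), z)


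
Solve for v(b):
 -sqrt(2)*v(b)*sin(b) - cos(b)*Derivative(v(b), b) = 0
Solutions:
 v(b) = C1*cos(b)^(sqrt(2))


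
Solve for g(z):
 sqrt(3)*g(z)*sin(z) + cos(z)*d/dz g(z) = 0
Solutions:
 g(z) = C1*cos(z)^(sqrt(3))


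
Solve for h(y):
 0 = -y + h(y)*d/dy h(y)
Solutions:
 h(y) = -sqrt(C1 + y^2)
 h(y) = sqrt(C1 + y^2)


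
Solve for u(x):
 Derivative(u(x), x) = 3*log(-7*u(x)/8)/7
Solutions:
 -7*Integral(1/(log(-_y) - 3*log(2) + log(7)), (_y, u(x)))/3 = C1 - x


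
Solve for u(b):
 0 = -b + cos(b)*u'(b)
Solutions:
 u(b) = C1 + Integral(b/cos(b), b)


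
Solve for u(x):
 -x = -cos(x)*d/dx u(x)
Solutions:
 u(x) = C1 + Integral(x/cos(x), x)


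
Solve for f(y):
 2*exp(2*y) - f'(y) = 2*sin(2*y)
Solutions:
 f(y) = C1 + exp(2*y) + cos(2*y)


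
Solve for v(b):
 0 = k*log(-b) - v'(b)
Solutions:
 v(b) = C1 + b*k*log(-b) - b*k


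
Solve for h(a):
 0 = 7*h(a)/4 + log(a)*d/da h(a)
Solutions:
 h(a) = C1*exp(-7*li(a)/4)


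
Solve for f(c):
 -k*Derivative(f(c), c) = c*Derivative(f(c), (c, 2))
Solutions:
 f(c) = C1 + c^(1 - re(k))*(C2*sin(log(c)*Abs(im(k))) + C3*cos(log(c)*im(k)))


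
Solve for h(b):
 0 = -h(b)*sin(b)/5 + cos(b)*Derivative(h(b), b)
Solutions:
 h(b) = C1/cos(b)^(1/5)


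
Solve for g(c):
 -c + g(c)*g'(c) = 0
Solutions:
 g(c) = -sqrt(C1 + c^2)
 g(c) = sqrt(C1 + c^2)


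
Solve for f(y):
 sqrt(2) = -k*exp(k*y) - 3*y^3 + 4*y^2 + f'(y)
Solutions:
 f(y) = C1 + 3*y^4/4 - 4*y^3/3 + sqrt(2)*y + exp(k*y)


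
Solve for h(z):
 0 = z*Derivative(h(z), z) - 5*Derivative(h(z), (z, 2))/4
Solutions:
 h(z) = C1 + C2*erfi(sqrt(10)*z/5)


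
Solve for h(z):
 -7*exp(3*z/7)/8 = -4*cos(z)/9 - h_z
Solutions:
 h(z) = C1 + 49*exp(3*z/7)/24 - 4*sin(z)/9


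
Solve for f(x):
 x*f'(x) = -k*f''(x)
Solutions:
 f(x) = C1 + C2*sqrt(k)*erf(sqrt(2)*x*sqrt(1/k)/2)


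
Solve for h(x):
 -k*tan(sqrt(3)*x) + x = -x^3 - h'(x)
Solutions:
 h(x) = C1 - sqrt(3)*k*log(cos(sqrt(3)*x))/3 - x^4/4 - x^2/2


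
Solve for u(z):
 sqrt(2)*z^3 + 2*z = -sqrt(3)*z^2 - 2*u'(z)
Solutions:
 u(z) = C1 - sqrt(2)*z^4/8 - sqrt(3)*z^3/6 - z^2/2


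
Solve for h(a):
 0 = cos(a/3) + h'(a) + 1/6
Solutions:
 h(a) = C1 - a/6 - 3*sin(a/3)


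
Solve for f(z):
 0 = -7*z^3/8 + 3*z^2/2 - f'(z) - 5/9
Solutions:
 f(z) = C1 - 7*z^4/32 + z^3/2 - 5*z/9


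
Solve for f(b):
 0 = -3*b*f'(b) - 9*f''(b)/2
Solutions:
 f(b) = C1 + C2*erf(sqrt(3)*b/3)


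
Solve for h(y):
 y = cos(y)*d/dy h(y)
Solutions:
 h(y) = C1 + Integral(y/cos(y), y)


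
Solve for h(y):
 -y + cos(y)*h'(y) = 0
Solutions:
 h(y) = C1 + Integral(y/cos(y), y)


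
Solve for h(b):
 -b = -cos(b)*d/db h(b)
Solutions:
 h(b) = C1 + Integral(b/cos(b), b)


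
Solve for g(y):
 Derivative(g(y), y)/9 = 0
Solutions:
 g(y) = C1


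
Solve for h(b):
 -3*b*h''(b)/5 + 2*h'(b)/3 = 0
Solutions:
 h(b) = C1 + C2*b^(19/9)


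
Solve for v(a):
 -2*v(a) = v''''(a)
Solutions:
 v(a) = (C1*sin(2^(3/4)*a/2) + C2*cos(2^(3/4)*a/2))*exp(-2^(3/4)*a/2) + (C3*sin(2^(3/4)*a/2) + C4*cos(2^(3/4)*a/2))*exp(2^(3/4)*a/2)


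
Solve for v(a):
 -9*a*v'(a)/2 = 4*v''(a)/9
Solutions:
 v(a) = C1 + C2*erf(9*a/4)


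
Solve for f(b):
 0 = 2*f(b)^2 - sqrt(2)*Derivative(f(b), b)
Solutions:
 f(b) = -1/(C1 + sqrt(2)*b)


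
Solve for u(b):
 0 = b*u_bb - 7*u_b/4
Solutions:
 u(b) = C1 + C2*b^(11/4)


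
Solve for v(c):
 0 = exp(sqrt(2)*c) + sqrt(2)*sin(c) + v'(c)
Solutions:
 v(c) = C1 - sqrt(2)*exp(sqrt(2)*c)/2 + sqrt(2)*cos(c)


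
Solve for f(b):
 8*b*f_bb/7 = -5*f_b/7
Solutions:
 f(b) = C1 + C2*b^(3/8)


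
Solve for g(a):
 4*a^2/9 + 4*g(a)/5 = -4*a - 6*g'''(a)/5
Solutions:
 g(a) = C3*exp(-2^(1/3)*3^(2/3)*a/3) - 5*a^2/9 - 5*a + (C1*sin(2^(1/3)*3^(1/6)*a/2) + C2*cos(2^(1/3)*3^(1/6)*a/2))*exp(2^(1/3)*3^(2/3)*a/6)


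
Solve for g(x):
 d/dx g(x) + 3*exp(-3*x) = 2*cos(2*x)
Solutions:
 g(x) = C1 + sin(2*x) + exp(-3*x)


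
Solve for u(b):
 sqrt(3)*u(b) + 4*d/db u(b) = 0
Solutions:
 u(b) = C1*exp(-sqrt(3)*b/4)


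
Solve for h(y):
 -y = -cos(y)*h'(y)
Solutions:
 h(y) = C1 + Integral(y/cos(y), y)


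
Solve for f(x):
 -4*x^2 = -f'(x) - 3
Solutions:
 f(x) = C1 + 4*x^3/3 - 3*x


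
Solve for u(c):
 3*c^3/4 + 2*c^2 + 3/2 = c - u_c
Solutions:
 u(c) = C1 - 3*c^4/16 - 2*c^3/3 + c^2/2 - 3*c/2


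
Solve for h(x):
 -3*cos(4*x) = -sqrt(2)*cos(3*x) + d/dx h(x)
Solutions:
 h(x) = C1 + sqrt(2)*sin(3*x)/3 - 3*sin(4*x)/4


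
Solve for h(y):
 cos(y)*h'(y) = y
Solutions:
 h(y) = C1 + Integral(y/cos(y), y)


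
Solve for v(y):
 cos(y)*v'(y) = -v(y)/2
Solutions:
 v(y) = C1*(sin(y) - 1)^(1/4)/(sin(y) + 1)^(1/4)


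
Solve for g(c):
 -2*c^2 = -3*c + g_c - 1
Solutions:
 g(c) = C1 - 2*c^3/3 + 3*c^2/2 + c


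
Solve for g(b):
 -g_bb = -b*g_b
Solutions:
 g(b) = C1 + C2*erfi(sqrt(2)*b/2)


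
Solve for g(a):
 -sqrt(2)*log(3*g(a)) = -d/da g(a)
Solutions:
 -sqrt(2)*Integral(1/(log(_y) + log(3)), (_y, g(a)))/2 = C1 - a


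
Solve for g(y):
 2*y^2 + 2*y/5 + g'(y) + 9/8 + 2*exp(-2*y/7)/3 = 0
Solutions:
 g(y) = C1 - 2*y^3/3 - y^2/5 - 9*y/8 + 7*exp(-2*y/7)/3


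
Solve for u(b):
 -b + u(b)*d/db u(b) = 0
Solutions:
 u(b) = -sqrt(C1 + b^2)
 u(b) = sqrt(C1 + b^2)


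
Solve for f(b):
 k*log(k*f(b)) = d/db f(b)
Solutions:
 li(k*f(b))/k = C1 + b*k


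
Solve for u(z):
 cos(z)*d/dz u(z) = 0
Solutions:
 u(z) = C1


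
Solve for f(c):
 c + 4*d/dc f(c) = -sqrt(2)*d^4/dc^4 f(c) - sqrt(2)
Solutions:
 f(c) = C1 + C4*exp(-sqrt(2)*c) - c^2/8 - sqrt(2)*c/4 + (C2*sin(sqrt(6)*c/2) + C3*cos(sqrt(6)*c/2))*exp(sqrt(2)*c/2)


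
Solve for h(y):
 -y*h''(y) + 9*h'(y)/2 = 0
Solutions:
 h(y) = C1 + C2*y^(11/2)


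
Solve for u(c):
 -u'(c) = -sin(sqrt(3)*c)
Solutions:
 u(c) = C1 - sqrt(3)*cos(sqrt(3)*c)/3


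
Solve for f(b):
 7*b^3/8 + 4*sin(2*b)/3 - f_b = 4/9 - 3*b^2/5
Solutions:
 f(b) = C1 + 7*b^4/32 + b^3/5 - 4*b/9 - 2*cos(2*b)/3


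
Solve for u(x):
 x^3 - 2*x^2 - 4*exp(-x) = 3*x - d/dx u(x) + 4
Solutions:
 u(x) = C1 - x^4/4 + 2*x^3/3 + 3*x^2/2 + 4*x - 4*exp(-x)


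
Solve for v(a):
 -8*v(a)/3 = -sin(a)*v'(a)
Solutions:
 v(a) = C1*(cos(a) - 1)^(4/3)/(cos(a) + 1)^(4/3)


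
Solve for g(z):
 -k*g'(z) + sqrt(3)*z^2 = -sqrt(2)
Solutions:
 g(z) = C1 + sqrt(3)*z^3/(3*k) + sqrt(2)*z/k


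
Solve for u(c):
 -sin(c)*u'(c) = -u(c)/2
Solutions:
 u(c) = C1*(cos(c) - 1)^(1/4)/(cos(c) + 1)^(1/4)


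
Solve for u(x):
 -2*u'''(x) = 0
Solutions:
 u(x) = C1 + C2*x + C3*x^2


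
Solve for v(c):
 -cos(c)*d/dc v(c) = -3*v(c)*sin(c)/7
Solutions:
 v(c) = C1/cos(c)^(3/7)


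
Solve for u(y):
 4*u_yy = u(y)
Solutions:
 u(y) = C1*exp(-y/2) + C2*exp(y/2)


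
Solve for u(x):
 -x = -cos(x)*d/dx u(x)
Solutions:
 u(x) = C1 + Integral(x/cos(x), x)


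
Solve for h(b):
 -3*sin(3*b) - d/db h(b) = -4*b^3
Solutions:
 h(b) = C1 + b^4 + cos(3*b)


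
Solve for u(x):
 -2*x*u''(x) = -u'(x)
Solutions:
 u(x) = C1 + C2*x^(3/2)


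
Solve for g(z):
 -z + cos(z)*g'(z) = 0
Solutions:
 g(z) = C1 + Integral(z/cos(z), z)


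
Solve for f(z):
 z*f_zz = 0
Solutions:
 f(z) = C1 + C2*z


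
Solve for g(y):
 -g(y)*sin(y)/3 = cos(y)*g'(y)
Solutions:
 g(y) = C1*cos(y)^(1/3)


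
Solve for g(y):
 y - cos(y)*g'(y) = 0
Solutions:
 g(y) = C1 + Integral(y/cos(y), y)


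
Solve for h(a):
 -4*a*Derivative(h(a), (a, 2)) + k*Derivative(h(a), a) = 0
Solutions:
 h(a) = C1 + a^(re(k)/4 + 1)*(C2*sin(log(a)*Abs(im(k))/4) + C3*cos(log(a)*im(k)/4))


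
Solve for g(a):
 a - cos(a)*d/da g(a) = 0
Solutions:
 g(a) = C1 + Integral(a/cos(a), a)


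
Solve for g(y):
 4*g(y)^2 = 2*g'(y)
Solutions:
 g(y) = -1/(C1 + 2*y)


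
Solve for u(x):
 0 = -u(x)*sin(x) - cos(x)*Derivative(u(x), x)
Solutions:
 u(x) = C1*cos(x)


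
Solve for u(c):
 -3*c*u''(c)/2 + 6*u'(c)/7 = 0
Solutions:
 u(c) = C1 + C2*c^(11/7)


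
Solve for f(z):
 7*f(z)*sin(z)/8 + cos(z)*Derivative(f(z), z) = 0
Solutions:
 f(z) = C1*cos(z)^(7/8)


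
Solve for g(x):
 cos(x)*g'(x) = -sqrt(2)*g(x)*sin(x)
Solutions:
 g(x) = C1*cos(x)^(sqrt(2))


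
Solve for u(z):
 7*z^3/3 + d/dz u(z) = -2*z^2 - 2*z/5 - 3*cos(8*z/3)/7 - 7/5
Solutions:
 u(z) = C1 - 7*z^4/12 - 2*z^3/3 - z^2/5 - 7*z/5 - 9*sin(8*z/3)/56


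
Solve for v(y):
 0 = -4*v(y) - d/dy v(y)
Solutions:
 v(y) = C1*exp(-4*y)


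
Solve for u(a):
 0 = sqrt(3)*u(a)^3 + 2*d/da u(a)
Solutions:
 u(a) = -sqrt(-1/(C1 - sqrt(3)*a))
 u(a) = sqrt(-1/(C1 - sqrt(3)*a))


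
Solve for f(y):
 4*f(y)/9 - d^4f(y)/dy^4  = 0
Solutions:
 f(y) = C1*exp(-sqrt(6)*y/3) + C2*exp(sqrt(6)*y/3) + C3*sin(sqrt(6)*y/3) + C4*cos(sqrt(6)*y/3)


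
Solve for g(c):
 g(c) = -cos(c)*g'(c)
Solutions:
 g(c) = C1*sqrt(sin(c) - 1)/sqrt(sin(c) + 1)


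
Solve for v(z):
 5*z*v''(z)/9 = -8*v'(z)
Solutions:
 v(z) = C1 + C2/z^(67/5)


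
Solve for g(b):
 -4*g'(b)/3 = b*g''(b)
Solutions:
 g(b) = C1 + C2/b^(1/3)


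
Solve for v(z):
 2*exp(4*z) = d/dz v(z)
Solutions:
 v(z) = C1 + exp(4*z)/2


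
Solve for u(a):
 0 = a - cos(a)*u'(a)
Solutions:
 u(a) = C1 + Integral(a/cos(a), a)


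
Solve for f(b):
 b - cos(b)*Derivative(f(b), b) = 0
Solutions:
 f(b) = C1 + Integral(b/cos(b), b)


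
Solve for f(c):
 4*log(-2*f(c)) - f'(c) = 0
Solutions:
 -Integral(1/(log(-_y) + log(2)), (_y, f(c)))/4 = C1 - c


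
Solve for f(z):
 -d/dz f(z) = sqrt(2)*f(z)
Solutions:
 f(z) = C1*exp(-sqrt(2)*z)


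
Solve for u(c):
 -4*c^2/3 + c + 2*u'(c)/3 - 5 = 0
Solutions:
 u(c) = C1 + 2*c^3/3 - 3*c^2/4 + 15*c/2


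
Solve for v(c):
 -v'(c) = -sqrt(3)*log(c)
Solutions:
 v(c) = C1 + sqrt(3)*c*log(c) - sqrt(3)*c


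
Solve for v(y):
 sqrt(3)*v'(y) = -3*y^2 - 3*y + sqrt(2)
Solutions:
 v(y) = C1 - sqrt(3)*y^3/3 - sqrt(3)*y^2/2 + sqrt(6)*y/3


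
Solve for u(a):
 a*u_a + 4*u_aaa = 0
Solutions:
 u(a) = C1 + Integral(C2*airyai(-2^(1/3)*a/2) + C3*airybi(-2^(1/3)*a/2), a)


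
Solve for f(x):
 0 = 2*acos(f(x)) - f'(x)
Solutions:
 Integral(1/acos(_y), (_y, f(x))) = C1 + 2*x


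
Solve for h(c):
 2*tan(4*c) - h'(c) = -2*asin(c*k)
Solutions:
 h(c) = C1 + 2*Piecewise((c*asin(c*k) + sqrt(-c^2*k^2 + 1)/k, Ne(k, 0)), (0, True)) - log(cos(4*c))/2


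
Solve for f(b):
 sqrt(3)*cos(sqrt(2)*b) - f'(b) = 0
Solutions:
 f(b) = C1 + sqrt(6)*sin(sqrt(2)*b)/2


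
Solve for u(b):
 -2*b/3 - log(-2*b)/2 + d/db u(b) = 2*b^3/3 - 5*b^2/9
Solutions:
 u(b) = C1 + b^4/6 - 5*b^3/27 + b^2/3 + b*log(-b)/2 + b*(-1 + log(2))/2


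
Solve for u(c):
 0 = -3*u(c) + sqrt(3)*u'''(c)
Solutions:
 u(c) = C3*exp(3^(1/6)*c) + (C1*sin(3^(2/3)*c/2) + C2*cos(3^(2/3)*c/2))*exp(-3^(1/6)*c/2)


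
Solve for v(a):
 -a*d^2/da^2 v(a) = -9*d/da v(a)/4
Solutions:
 v(a) = C1 + C2*a^(13/4)


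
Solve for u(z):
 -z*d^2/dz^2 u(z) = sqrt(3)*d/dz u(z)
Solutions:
 u(z) = C1 + C2*z^(1 - sqrt(3))


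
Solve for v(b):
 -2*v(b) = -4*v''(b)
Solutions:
 v(b) = C1*exp(-sqrt(2)*b/2) + C2*exp(sqrt(2)*b/2)


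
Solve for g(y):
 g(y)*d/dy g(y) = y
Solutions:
 g(y) = -sqrt(C1 + y^2)
 g(y) = sqrt(C1 + y^2)


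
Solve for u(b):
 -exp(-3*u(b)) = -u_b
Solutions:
 u(b) = log(C1 + 3*b)/3
 u(b) = log((-3^(1/3) - 3^(5/6)*I)*(C1 + b)^(1/3)/2)
 u(b) = log((-3^(1/3) + 3^(5/6)*I)*(C1 + b)^(1/3)/2)


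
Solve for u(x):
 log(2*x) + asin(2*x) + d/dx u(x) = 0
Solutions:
 u(x) = C1 - x*log(x) - x*asin(2*x) - x*log(2) + x - sqrt(1 - 4*x^2)/2


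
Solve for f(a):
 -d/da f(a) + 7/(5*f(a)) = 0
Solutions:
 f(a) = -sqrt(C1 + 70*a)/5
 f(a) = sqrt(C1 + 70*a)/5


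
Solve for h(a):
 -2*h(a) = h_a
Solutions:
 h(a) = C1*exp(-2*a)


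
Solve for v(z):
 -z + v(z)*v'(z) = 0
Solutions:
 v(z) = -sqrt(C1 + z^2)
 v(z) = sqrt(C1 + z^2)


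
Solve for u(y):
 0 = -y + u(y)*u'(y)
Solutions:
 u(y) = -sqrt(C1 + y^2)
 u(y) = sqrt(C1 + y^2)


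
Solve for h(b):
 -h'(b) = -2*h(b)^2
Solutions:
 h(b) = -1/(C1 + 2*b)


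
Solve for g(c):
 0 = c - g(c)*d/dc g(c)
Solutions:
 g(c) = -sqrt(C1 + c^2)
 g(c) = sqrt(C1 + c^2)


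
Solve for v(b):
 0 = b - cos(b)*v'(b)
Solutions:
 v(b) = C1 + Integral(b/cos(b), b)


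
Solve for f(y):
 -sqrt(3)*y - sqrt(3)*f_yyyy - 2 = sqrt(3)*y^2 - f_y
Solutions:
 f(y) = C1 + C4*exp(3^(5/6)*y/3) + sqrt(3)*y^3/3 + sqrt(3)*y^2/2 + 2*y + (C2*sin(3^(1/3)*y/2) + C3*cos(3^(1/3)*y/2))*exp(-3^(5/6)*y/6)


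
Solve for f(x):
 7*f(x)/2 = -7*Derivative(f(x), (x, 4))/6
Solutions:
 f(x) = (C1*sin(sqrt(2)*3^(1/4)*x/2) + C2*cos(sqrt(2)*3^(1/4)*x/2))*exp(-sqrt(2)*3^(1/4)*x/2) + (C3*sin(sqrt(2)*3^(1/4)*x/2) + C4*cos(sqrt(2)*3^(1/4)*x/2))*exp(sqrt(2)*3^(1/4)*x/2)


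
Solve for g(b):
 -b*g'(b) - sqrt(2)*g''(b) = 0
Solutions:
 g(b) = C1 + C2*erf(2^(1/4)*b/2)


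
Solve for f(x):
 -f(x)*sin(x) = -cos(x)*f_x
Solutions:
 f(x) = C1/cos(x)


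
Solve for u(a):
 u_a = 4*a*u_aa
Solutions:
 u(a) = C1 + C2*a^(5/4)


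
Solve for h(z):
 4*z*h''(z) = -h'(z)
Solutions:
 h(z) = C1 + C2*z^(3/4)


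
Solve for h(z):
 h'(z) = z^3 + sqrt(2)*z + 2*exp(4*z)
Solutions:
 h(z) = C1 + z^4/4 + sqrt(2)*z^2/2 + exp(4*z)/2


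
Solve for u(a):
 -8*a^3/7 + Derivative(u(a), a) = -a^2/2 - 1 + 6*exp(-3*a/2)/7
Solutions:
 u(a) = C1 + 2*a^4/7 - a^3/6 - a - 4*exp(-3*a/2)/7


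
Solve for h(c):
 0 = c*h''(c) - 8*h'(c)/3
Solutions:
 h(c) = C1 + C2*c^(11/3)


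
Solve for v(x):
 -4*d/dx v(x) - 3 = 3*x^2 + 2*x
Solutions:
 v(x) = C1 - x^3/4 - x^2/4 - 3*x/4


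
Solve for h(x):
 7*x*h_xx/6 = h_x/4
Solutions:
 h(x) = C1 + C2*x^(17/14)


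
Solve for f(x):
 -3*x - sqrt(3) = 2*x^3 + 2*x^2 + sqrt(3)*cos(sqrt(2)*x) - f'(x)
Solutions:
 f(x) = C1 + x^4/2 + 2*x^3/3 + 3*x^2/2 + sqrt(3)*x + sqrt(6)*sin(sqrt(2)*x)/2


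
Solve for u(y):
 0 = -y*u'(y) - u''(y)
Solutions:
 u(y) = C1 + C2*erf(sqrt(2)*y/2)


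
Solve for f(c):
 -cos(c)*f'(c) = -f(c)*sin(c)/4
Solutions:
 f(c) = C1/cos(c)^(1/4)


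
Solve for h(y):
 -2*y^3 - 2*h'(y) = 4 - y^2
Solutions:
 h(y) = C1 - y^4/4 + y^3/6 - 2*y


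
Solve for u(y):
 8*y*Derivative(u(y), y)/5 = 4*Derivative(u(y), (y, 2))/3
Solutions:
 u(y) = C1 + C2*erfi(sqrt(15)*y/5)


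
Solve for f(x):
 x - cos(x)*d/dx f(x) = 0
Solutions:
 f(x) = C1 + Integral(x/cos(x), x)


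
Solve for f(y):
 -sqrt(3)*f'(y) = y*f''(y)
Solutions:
 f(y) = C1 + C2*y^(1 - sqrt(3))


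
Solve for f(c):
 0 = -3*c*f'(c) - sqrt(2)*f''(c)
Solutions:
 f(c) = C1 + C2*erf(2^(1/4)*sqrt(3)*c/2)


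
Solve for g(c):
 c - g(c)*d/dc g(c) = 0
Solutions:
 g(c) = -sqrt(C1 + c^2)
 g(c) = sqrt(C1 + c^2)


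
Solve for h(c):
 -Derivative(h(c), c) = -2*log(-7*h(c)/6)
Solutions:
 -Integral(1/(log(-_y) - log(6) + log(7)), (_y, h(c)))/2 = C1 - c


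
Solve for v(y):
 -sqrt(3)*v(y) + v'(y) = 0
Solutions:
 v(y) = C1*exp(sqrt(3)*y)


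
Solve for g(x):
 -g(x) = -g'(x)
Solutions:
 g(x) = C1*exp(x)


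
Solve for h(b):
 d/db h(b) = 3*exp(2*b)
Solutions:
 h(b) = C1 + 3*exp(2*b)/2


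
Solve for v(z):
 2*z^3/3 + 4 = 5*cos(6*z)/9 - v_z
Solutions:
 v(z) = C1 - z^4/6 - 4*z + 5*sin(6*z)/54


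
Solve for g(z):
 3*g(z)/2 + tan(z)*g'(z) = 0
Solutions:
 g(z) = C1/sin(z)^(3/2)


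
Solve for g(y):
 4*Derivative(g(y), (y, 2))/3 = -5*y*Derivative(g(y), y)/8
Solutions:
 g(y) = C1 + C2*erf(sqrt(15)*y/8)


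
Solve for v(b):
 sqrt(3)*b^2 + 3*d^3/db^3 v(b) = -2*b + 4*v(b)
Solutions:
 v(b) = C3*exp(6^(2/3)*b/3) + sqrt(3)*b^2/4 + b/2 + (C1*sin(2^(2/3)*3^(1/6)*b/2) + C2*cos(2^(2/3)*3^(1/6)*b/2))*exp(-6^(2/3)*b/6)


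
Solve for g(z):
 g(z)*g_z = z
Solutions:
 g(z) = -sqrt(C1 + z^2)
 g(z) = sqrt(C1 + z^2)


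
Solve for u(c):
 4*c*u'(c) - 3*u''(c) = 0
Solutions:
 u(c) = C1 + C2*erfi(sqrt(6)*c/3)


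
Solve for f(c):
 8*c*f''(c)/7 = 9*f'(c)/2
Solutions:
 f(c) = C1 + C2*c^(79/16)


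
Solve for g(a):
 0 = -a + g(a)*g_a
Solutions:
 g(a) = -sqrt(C1 + a^2)
 g(a) = sqrt(C1 + a^2)


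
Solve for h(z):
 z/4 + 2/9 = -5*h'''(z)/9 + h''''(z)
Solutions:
 h(z) = C1 + C2*z + C3*z^2 + C4*exp(5*z/9) - 3*z^4/160 - 121*z^3/600


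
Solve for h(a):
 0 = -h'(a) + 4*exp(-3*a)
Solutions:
 h(a) = C1 - 4*exp(-3*a)/3


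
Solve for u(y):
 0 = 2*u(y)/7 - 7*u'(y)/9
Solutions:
 u(y) = C1*exp(18*y/49)


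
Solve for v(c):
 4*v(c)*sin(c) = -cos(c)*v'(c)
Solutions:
 v(c) = C1*cos(c)^4


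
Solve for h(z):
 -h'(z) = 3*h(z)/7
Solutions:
 h(z) = C1*exp(-3*z/7)


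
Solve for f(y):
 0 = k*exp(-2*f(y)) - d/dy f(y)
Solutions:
 f(y) = log(-sqrt(C1 + 2*k*y))
 f(y) = log(C1 + 2*k*y)/2


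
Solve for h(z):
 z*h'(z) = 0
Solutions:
 h(z) = C1


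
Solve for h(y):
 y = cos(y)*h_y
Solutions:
 h(y) = C1 + Integral(y/cos(y), y)


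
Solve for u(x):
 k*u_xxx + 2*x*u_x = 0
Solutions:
 u(x) = C1 + Integral(C2*airyai(2^(1/3)*x*(-1/k)^(1/3)) + C3*airybi(2^(1/3)*x*(-1/k)^(1/3)), x)


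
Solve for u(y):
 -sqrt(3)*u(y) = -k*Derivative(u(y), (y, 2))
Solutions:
 u(y) = C1*exp(-3^(1/4)*y*sqrt(1/k)) + C2*exp(3^(1/4)*y*sqrt(1/k))


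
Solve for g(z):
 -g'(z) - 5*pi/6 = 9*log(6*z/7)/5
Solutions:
 g(z) = C1 - 9*z*log(z)/5 - 9*z*log(6)/5 - 5*pi*z/6 + 9*z/5 + 9*z*log(7)/5


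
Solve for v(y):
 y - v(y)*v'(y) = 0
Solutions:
 v(y) = -sqrt(C1 + y^2)
 v(y) = sqrt(C1 + y^2)


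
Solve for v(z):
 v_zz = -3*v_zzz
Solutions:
 v(z) = C1 + C2*z + C3*exp(-z/3)


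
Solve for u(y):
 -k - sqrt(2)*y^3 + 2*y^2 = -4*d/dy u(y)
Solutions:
 u(y) = C1 + k*y/4 + sqrt(2)*y^4/16 - y^3/6


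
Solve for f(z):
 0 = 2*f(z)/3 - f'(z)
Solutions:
 f(z) = C1*exp(2*z/3)


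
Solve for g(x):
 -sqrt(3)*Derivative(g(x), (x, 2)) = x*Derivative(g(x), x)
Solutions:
 g(x) = C1 + C2*erf(sqrt(2)*3^(3/4)*x/6)


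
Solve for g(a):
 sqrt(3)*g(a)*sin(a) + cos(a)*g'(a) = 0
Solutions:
 g(a) = C1*cos(a)^(sqrt(3))


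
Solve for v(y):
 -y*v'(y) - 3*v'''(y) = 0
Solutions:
 v(y) = C1 + Integral(C2*airyai(-3^(2/3)*y/3) + C3*airybi(-3^(2/3)*y/3), y)


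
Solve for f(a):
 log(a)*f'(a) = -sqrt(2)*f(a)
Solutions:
 f(a) = C1*exp(-sqrt(2)*li(a))


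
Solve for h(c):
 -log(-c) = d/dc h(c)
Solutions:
 h(c) = C1 - c*log(-c) + c


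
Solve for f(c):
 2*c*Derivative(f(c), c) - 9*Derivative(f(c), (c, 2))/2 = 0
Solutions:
 f(c) = C1 + C2*erfi(sqrt(2)*c/3)


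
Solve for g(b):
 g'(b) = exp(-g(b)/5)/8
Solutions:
 g(b) = 5*log(C1 + b/40)


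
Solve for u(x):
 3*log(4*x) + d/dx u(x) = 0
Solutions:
 u(x) = C1 - 3*x*log(x) - x*log(64) + 3*x


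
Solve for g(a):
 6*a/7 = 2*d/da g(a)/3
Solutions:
 g(a) = C1 + 9*a^2/14


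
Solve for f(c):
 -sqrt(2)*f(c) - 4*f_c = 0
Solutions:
 f(c) = C1*exp(-sqrt(2)*c/4)


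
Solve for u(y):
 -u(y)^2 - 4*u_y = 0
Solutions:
 u(y) = 4/(C1 + y)


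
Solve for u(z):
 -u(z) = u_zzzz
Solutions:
 u(z) = (C1*sin(sqrt(2)*z/2) + C2*cos(sqrt(2)*z/2))*exp(-sqrt(2)*z/2) + (C3*sin(sqrt(2)*z/2) + C4*cos(sqrt(2)*z/2))*exp(sqrt(2)*z/2)


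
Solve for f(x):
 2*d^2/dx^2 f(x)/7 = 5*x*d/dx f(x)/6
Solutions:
 f(x) = C1 + C2*erfi(sqrt(210)*x/12)


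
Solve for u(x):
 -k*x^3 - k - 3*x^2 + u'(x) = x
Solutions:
 u(x) = C1 + k*x^4/4 + k*x + x^3 + x^2/2


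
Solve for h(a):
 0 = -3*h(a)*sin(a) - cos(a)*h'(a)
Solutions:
 h(a) = C1*cos(a)^3


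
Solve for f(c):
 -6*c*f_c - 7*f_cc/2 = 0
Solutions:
 f(c) = C1 + C2*erf(sqrt(42)*c/7)


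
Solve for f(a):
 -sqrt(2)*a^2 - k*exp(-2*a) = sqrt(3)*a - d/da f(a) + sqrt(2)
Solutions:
 f(a) = C1 + sqrt(2)*a^3/3 + sqrt(3)*a^2/2 + sqrt(2)*a - k*exp(-2*a)/2


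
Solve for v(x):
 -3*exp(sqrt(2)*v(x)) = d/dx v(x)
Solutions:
 v(x) = sqrt(2)*(2*log(1/(C1 + 3*x)) - log(2))/4


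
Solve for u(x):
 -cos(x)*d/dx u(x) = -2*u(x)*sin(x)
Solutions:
 u(x) = C1/cos(x)^2


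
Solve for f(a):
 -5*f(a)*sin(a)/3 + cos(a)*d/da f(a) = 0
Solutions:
 f(a) = C1/cos(a)^(5/3)


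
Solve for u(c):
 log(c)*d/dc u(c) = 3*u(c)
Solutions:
 u(c) = C1*exp(3*li(c))


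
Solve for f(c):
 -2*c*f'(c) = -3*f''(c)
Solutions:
 f(c) = C1 + C2*erfi(sqrt(3)*c/3)


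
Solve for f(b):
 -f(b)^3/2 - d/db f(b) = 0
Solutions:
 f(b) = -sqrt(-1/(C1 - b))
 f(b) = sqrt(-1/(C1 - b))


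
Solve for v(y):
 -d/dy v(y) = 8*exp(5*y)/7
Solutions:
 v(y) = C1 - 8*exp(5*y)/35


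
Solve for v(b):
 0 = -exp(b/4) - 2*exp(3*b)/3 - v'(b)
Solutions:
 v(b) = C1 - 4*exp(b/4) - 2*exp(3*b)/9


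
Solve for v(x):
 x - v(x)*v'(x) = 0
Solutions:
 v(x) = -sqrt(C1 + x^2)
 v(x) = sqrt(C1 + x^2)


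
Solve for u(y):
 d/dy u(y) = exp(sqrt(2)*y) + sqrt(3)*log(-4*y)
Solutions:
 u(y) = C1 + sqrt(3)*y*log(-y) + sqrt(3)*y*(-1 + 2*log(2)) + sqrt(2)*exp(sqrt(2)*y)/2


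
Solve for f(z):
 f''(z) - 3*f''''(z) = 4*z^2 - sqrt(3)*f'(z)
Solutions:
 f(z) = C1 + C2*exp(-2^(1/3)*3^(1/6)*z*(6/(sqrt(717) + 27)^(1/3) + 2^(1/3)*3^(2/3)*(sqrt(717) + 27)^(1/3))/36)*sin(z*(-12^(1/3)*(sqrt(717) + 27)^(1/3) + 2*18^(1/3)/(sqrt(717) + 27)^(1/3))/12) + C3*exp(-2^(1/3)*3^(1/6)*z*(6/(sqrt(717) + 27)^(1/3) + 2^(1/3)*3^(2/3)*(sqrt(717) + 27)^(1/3))/36)*cos(z*(-12^(1/3)*(sqrt(717) + 27)^(1/3) + 2*18^(1/3)/(sqrt(717) + 27)^(1/3))/12) + C4*exp(2^(1/3)*3^(1/6)*z*(6/(sqrt(717) + 27)^(1/3) + 2^(1/3)*3^(2/3)*(sqrt(717) + 27)^(1/3))/18) + 4*sqrt(3)*z^3/9 - 4*z^2/3 + 8*sqrt(3)*z/9


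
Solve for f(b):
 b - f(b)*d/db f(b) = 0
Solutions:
 f(b) = -sqrt(C1 + b^2)
 f(b) = sqrt(C1 + b^2)


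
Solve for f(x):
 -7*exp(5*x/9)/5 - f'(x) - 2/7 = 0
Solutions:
 f(x) = C1 - 2*x/7 - 63*exp(5*x/9)/25


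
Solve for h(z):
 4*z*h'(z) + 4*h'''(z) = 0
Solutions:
 h(z) = C1 + Integral(C2*airyai(-z) + C3*airybi(-z), z)


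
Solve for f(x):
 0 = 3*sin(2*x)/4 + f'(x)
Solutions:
 f(x) = C1 + 3*cos(2*x)/8


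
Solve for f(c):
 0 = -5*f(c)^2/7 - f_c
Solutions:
 f(c) = 7/(C1 + 5*c)


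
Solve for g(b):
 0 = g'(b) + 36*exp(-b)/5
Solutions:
 g(b) = C1 + 36*exp(-b)/5


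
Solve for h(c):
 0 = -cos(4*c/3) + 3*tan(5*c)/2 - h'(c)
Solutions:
 h(c) = C1 - 3*log(cos(5*c))/10 - 3*sin(4*c/3)/4


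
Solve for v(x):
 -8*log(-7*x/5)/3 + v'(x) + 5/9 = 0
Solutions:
 v(x) = C1 + 8*x*log(-x)/3 + x*(-24*log(5) - 29 + 24*log(7))/9


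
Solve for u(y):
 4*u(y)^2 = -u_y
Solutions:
 u(y) = 1/(C1 + 4*y)


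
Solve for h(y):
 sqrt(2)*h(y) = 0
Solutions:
 h(y) = 0


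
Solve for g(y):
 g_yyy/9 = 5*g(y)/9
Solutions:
 g(y) = C3*exp(5^(1/3)*y) + (C1*sin(sqrt(3)*5^(1/3)*y/2) + C2*cos(sqrt(3)*5^(1/3)*y/2))*exp(-5^(1/3)*y/2)


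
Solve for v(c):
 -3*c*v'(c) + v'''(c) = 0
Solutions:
 v(c) = C1 + Integral(C2*airyai(3^(1/3)*c) + C3*airybi(3^(1/3)*c), c)


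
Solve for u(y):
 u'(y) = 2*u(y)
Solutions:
 u(y) = C1*exp(2*y)


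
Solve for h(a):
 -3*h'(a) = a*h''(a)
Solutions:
 h(a) = C1 + C2/a^2


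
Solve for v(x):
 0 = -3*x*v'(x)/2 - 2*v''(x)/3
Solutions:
 v(x) = C1 + C2*erf(3*sqrt(2)*x/4)


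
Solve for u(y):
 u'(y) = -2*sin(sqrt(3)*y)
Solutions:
 u(y) = C1 + 2*sqrt(3)*cos(sqrt(3)*y)/3


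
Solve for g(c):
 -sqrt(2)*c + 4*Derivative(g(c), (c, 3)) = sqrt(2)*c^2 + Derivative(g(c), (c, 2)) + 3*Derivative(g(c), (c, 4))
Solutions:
 g(c) = C1 + C2*c + C3*exp(c/3) + C4*exp(c) - sqrt(2)*c^4/12 - 3*sqrt(2)*c^3/2 - 15*sqrt(2)*c^2


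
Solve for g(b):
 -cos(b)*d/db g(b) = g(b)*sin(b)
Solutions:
 g(b) = C1*cos(b)


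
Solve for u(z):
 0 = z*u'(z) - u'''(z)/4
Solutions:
 u(z) = C1 + Integral(C2*airyai(2^(2/3)*z) + C3*airybi(2^(2/3)*z), z)


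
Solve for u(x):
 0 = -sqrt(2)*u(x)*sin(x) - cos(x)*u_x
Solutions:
 u(x) = C1*cos(x)^(sqrt(2))


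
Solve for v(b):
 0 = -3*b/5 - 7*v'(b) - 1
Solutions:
 v(b) = C1 - 3*b^2/70 - b/7


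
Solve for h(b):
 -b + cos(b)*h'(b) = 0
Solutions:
 h(b) = C1 + Integral(b/cos(b), b)


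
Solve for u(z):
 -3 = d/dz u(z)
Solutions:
 u(z) = C1 - 3*z


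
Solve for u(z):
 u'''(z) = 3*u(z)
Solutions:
 u(z) = C3*exp(3^(1/3)*z) + (C1*sin(3^(5/6)*z/2) + C2*cos(3^(5/6)*z/2))*exp(-3^(1/3)*z/2)


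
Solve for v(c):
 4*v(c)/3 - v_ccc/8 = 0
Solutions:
 v(c) = C3*exp(2*6^(2/3)*c/3) + (C1*sin(2^(2/3)*3^(1/6)*c) + C2*cos(2^(2/3)*3^(1/6)*c))*exp(-6^(2/3)*c/3)


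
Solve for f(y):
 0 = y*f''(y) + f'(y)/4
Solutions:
 f(y) = C1 + C2*y^(3/4)


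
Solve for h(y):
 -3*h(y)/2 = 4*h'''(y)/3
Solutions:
 h(y) = C3*exp(-3^(2/3)*y/2) + (C1*sin(3*3^(1/6)*y/4) + C2*cos(3*3^(1/6)*y/4))*exp(3^(2/3)*y/4)


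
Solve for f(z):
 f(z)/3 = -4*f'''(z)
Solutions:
 f(z) = C3*exp(z*(-18^(1/3) + 3*2^(1/3)*3^(2/3))/24)*sin(2^(1/3)*3^(1/6)*z/4) + C4*exp(z*(-18^(1/3) + 3*2^(1/3)*3^(2/3))/24)*cos(2^(1/3)*3^(1/6)*z/4) + C5*exp(-z*(18^(1/3) + 3*2^(1/3)*3^(2/3))/24) + (C1*sin(2^(1/3)*3^(1/6)*z/4) + C2*cos(2^(1/3)*3^(1/6)*z/4))*exp(18^(1/3)*z/12)


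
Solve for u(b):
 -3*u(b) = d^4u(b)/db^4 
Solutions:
 u(b) = (C1*sin(sqrt(2)*3^(1/4)*b/2) + C2*cos(sqrt(2)*3^(1/4)*b/2))*exp(-sqrt(2)*3^(1/4)*b/2) + (C3*sin(sqrt(2)*3^(1/4)*b/2) + C4*cos(sqrt(2)*3^(1/4)*b/2))*exp(sqrt(2)*3^(1/4)*b/2)


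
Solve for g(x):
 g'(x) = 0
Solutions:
 g(x) = C1


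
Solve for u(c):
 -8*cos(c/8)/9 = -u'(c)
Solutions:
 u(c) = C1 + 64*sin(c/8)/9


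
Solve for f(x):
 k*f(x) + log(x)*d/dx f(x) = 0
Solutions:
 f(x) = C1*exp(-k*li(x))


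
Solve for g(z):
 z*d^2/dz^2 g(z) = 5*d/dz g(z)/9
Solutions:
 g(z) = C1 + C2*z^(14/9)


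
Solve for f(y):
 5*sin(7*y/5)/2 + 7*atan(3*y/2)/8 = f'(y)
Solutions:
 f(y) = C1 + 7*y*atan(3*y/2)/8 - 7*log(9*y^2 + 4)/24 - 25*cos(7*y/5)/14


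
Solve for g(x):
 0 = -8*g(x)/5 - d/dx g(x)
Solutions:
 g(x) = C1*exp(-8*x/5)


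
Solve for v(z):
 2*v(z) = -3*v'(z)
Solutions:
 v(z) = C1*exp(-2*z/3)


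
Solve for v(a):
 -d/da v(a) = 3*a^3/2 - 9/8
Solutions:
 v(a) = C1 - 3*a^4/8 + 9*a/8


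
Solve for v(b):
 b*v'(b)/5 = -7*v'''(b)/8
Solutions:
 v(b) = C1 + Integral(C2*airyai(-2*35^(2/3)*b/35) + C3*airybi(-2*35^(2/3)*b/35), b)


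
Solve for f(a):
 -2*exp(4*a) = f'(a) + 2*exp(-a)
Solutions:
 f(a) = C1 - exp(4*a)/2 + 2*exp(-a)


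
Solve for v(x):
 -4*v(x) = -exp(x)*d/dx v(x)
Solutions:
 v(x) = C1*exp(-4*exp(-x))


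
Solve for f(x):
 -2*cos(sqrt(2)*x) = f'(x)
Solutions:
 f(x) = C1 - sqrt(2)*sin(sqrt(2)*x)


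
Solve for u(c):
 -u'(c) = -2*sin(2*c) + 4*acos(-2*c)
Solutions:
 u(c) = C1 - 4*c*acos(-2*c) - 2*sqrt(1 - 4*c^2) - cos(2*c)


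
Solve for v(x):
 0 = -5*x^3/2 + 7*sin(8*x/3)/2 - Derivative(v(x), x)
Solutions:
 v(x) = C1 - 5*x^4/8 - 21*cos(8*x/3)/16


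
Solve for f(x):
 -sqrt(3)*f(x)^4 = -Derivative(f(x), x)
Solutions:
 f(x) = (-1/(C1 + 3*sqrt(3)*x))^(1/3)
 f(x) = (-1/(C1 + sqrt(3)*x))^(1/3)*(-3^(2/3) - 3*3^(1/6)*I)/6
 f(x) = (-1/(C1 + sqrt(3)*x))^(1/3)*(-3^(2/3) + 3*3^(1/6)*I)/6


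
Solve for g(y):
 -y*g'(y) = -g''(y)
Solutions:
 g(y) = C1 + C2*erfi(sqrt(2)*y/2)


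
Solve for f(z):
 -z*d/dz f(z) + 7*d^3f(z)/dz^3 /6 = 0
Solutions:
 f(z) = C1 + Integral(C2*airyai(6^(1/3)*7^(2/3)*z/7) + C3*airybi(6^(1/3)*7^(2/3)*z/7), z)


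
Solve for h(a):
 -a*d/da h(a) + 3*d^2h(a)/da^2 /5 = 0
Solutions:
 h(a) = C1 + C2*erfi(sqrt(30)*a/6)


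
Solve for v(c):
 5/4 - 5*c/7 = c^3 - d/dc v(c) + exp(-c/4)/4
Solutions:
 v(c) = C1 + c^4/4 + 5*c^2/14 - 5*c/4 - 1/exp(c)^(1/4)


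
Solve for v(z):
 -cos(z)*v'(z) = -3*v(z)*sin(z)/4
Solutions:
 v(z) = C1/cos(z)^(3/4)


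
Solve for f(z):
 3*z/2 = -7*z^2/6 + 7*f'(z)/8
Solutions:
 f(z) = C1 + 4*z^3/9 + 6*z^2/7


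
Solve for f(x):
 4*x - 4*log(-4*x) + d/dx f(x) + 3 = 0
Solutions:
 f(x) = C1 - 2*x^2 + 4*x*log(-x) + x*(-7 + 8*log(2))


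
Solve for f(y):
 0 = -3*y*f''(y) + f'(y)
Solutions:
 f(y) = C1 + C2*y^(4/3)


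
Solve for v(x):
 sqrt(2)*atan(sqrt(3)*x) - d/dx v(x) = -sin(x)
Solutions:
 v(x) = C1 + sqrt(2)*(x*atan(sqrt(3)*x) - sqrt(3)*log(3*x^2 + 1)/6) - cos(x)


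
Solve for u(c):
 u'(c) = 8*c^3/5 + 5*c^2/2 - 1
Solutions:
 u(c) = C1 + 2*c^4/5 + 5*c^3/6 - c


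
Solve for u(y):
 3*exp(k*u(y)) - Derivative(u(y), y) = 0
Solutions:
 u(y) = Piecewise((log(-1/(C1*k + 3*k*y))/k, Ne(k, 0)), (nan, True))
 u(y) = Piecewise((C1 + 3*y, Eq(k, 0)), (nan, True))
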